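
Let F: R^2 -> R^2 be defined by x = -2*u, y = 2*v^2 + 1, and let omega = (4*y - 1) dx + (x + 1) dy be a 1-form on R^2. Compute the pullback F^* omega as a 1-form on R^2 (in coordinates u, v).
F^* omega = (-16*v^2 - 6) du + (4*v*(1 - 2*u)) dv

Using F^*(f dg) = (f ∘ F) d(g ∘ F), substitute each coordinate x_i by F_i(u, v) in f_i, and replace dx_i by d F_i = (∂F_i/∂u) du + (∂F_i/∂v) dv.
  For the x component: f_1(F) = 8*v^2 + 3; d F_1 = (-2) du + (0) dv
  For the y component: f_2(F) = 1 - 2*u; d F_2 = (0) du + (4*v) dv
Combining and collecting du, dv coefficients:
  coeff of du: -16*v^2 - 6
  coeff of dv: 4*v*(1 - 2*u)
F^* omega = (-16*v^2 - 6) du + (4*v*(1 - 2*u)) dv.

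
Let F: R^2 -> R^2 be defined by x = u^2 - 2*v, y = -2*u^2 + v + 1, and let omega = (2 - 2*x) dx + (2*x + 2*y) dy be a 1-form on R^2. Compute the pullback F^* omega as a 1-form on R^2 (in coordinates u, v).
F^* omega = (4*u*(u^2 + 4*v - 1)) du + (2*u^2 - 10*v - 2) dv

Using F^*(f dg) = (f ∘ F) d(g ∘ F), substitute each coordinate x_i by F_i(u, v) in f_i, and replace dx_i by d F_i = (∂F_i/∂u) du + (∂F_i/∂v) dv.
  For the x component: f_1(F) = -2*u^2 + 4*v + 2; d F_1 = (2*u) du + (-2) dv
  For the y component: f_2(F) = -2*u^2 - 2*v + 2; d F_2 = (-4*u) du + (1) dv
Combining and collecting du, dv coefficients:
  coeff of du: 4*u*(u^2 + 4*v - 1)
  coeff of dv: 2*u^2 - 10*v - 2
F^* omega = (4*u*(u^2 + 4*v - 1)) du + (2*u^2 - 10*v - 2) dv.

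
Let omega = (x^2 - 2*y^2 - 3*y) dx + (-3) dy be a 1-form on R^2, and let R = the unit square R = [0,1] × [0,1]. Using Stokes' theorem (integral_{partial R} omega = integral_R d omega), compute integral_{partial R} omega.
integral_(partial R) omega = 5

Stokes: integral_partial_R omega = integral_R d omega with d omega = (∂Q/∂x - ∂P/∂y) dx ∧ dy.
  ∂Q/∂x = 0
  ∂P/∂y = -4*y - 3
  integrand = ∂Q/∂x - ∂P/∂y = 4*y + 3.
Integrating over R: integral_0^1 integral_0^1 (4*y + 3) dx dy = 5.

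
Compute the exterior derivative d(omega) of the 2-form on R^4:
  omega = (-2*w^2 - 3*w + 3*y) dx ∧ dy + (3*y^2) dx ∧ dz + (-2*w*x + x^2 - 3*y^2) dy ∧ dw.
d(omega) = (-6*w + 2*x - 3) dx ∧ dy ∧ dw + (-6*y) dx ∧ dy ∧ dz

For a 2-form omega = sum_{i<j} g_{ij} dx_i ∧ dx_j, the exterior derivative is
  d(omega) = sum_{i<j} d(g_{ij}) ∧ dx_i ∧ dx_j = sum_{i<j, k} (∂g_{ij}/∂x_k) dx_k ∧ dx_i ∧ dx_j.
Expand each term, using dx_k ∧ dx_i ∧ dx_j = sgn(permutation) dx_{(a)} ∧ dx_{(b)} ∧ dx_{(c)} with (a < b < c) sorted:
  d(-2*w^2 - 3*w + 3*y) includes (∂/∂w)(-2*w^2 - 3*w + 3*y) dw = (-4*w - 3) dw, which multiplied by dx ∧ dy gives (-4*w - 3) dx ∧ dy ∧ dw
  d(3*y^2) includes (∂/∂y)(3*y^2) dy = (6*y) dy, which multiplied by dx ∧ dz gives (-6*y) dx ∧ dy ∧ dz
  d(-2*w*x + x^2 - 3*y^2) includes (∂/∂x)(-2*w*x + x^2 - 3*y^2) dx = (-2*w + 2*x) dx, which multiplied by dy ∧ dw gives (-2*w + 2*x) dx ∧ dy ∧ dw
Collecting like 3-forms: d(omega) = (-6*w + 2*x - 3) dx ∧ dy ∧ dw + (-6*y) dx ∧ dy ∧ dz.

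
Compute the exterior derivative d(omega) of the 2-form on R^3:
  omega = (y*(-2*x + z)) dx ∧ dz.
d(omega) = (2*x - z) dx ∧ dy ∧ dz

For a 2-form omega = sum_{i<j} g_{ij} dx_i ∧ dx_j, the exterior derivative is
  d(omega) = sum_{i<j} d(g_{ij}) ∧ dx_i ∧ dx_j = sum_{i<j, k} (∂g_{ij}/∂x_k) dx_k ∧ dx_i ∧ dx_j.
Expand each term, using dx_k ∧ dx_i ∧ dx_j = sgn(permutation) dx_{(a)} ∧ dx_{(b)} ∧ dx_{(c)} with (a < b < c) sorted:
  d(y*(-2*x + z)) includes (∂/∂y)(y*(-2*x + z)) dy = (-2*x + z) dy, which multiplied by dx ∧ dz gives (2*x - z) dx ∧ dy ∧ dz
Collecting like 3-forms: d(omega) = (2*x - z) dx ∧ dy ∧ dz.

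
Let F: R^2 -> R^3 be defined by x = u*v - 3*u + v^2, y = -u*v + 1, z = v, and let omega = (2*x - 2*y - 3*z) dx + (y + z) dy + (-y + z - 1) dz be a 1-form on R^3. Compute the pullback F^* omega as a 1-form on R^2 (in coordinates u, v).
F^* omega = (5*u*v^2 - 18*u*v + 18*u + 2*v^3 - 10*v^2 + 6*v + 6) du + (5*u^2*v - 6*u^2 + 10*u*v^2 - 15*u*v - 3*u + 4*v^3 - 6*v^2 - 3*v - 2) dv

Using F^*(f dg) = (f ∘ F) d(g ∘ F), substitute each coordinate x_i by F_i(u, v) in f_i, and replace dx_i by d F_i = (∂F_i/∂u) du + (∂F_i/∂v) dv.
  For the x component: f_1(F) = 4*u*v - 6*u + 2*v^2 - 3*v - 2; d F_1 = (v - 3) du + (u + 2*v) dv
  For the y component: f_2(F) = -u*v + v + 1; d F_2 = (-v) du + (-u) dv
  For the z component: f_3(F) = u*v + v - 2; d F_3 = (0) du + (1) dv
Combining and collecting du, dv coefficients:
  coeff of du: 5*u*v^2 - 18*u*v + 18*u + 2*v^3 - 10*v^2 + 6*v + 6
  coeff of dv: 5*u^2*v - 6*u^2 + 10*u*v^2 - 15*u*v - 3*u + 4*v^3 - 6*v^2 - 3*v - 2
F^* omega = (5*u*v^2 - 18*u*v + 18*u + 2*v^3 - 10*v^2 + 6*v + 6) du + (5*u^2*v - 6*u^2 + 10*u*v^2 - 15*u*v - 3*u + 4*v^3 - 6*v^2 - 3*v - 2) dv.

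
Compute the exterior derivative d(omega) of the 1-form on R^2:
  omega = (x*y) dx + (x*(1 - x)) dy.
d(omega) = (1 - 3*x) dx ∧ dy

For a 1-form omega = sum_i f_i dx_i, the exterior derivative is
  d(omega) = sum_{i < j} (∂f_j/∂x_i - ∂f_i/∂x_j) dx_i ∧ dx_j.
  coefficient of dx ∧ dy: ∂f_2/∂x - ∂f_1/∂y = ∂(x*(1 - x))/∂x - ∂(x*y)/∂y = 1 - 3*x
Assembling: d(omega) = (1 - 3*x) dx ∧ dy.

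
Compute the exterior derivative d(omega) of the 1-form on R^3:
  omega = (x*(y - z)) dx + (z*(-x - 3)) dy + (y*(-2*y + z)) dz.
d(omega) = (-x - z) dx ∧ dy + (x) dx ∧ dz + (x - 4*y + z + 3) dy ∧ dz

For a 1-form omega = sum_i f_i dx_i, the exterior derivative is
  d(omega) = sum_{i < j} (∂f_j/∂x_i - ∂f_i/∂x_j) dx_i ∧ dx_j.
  coefficient of dx ∧ dy: ∂f_2/∂x - ∂f_1/∂y = ∂(z*(-x - 3))/∂x - ∂(x*(y - z))/∂y = -x - z
  coefficient of dx ∧ dz: ∂f_3/∂x - ∂f_1/∂z = ∂(y*(-2*y + z))/∂x - ∂(x*(y - z))/∂z = x
  coefficient of dy ∧ dz: ∂f_3/∂y - ∂f_2/∂z = ∂(y*(-2*y + z))/∂y - ∂(z*(-x - 3))/∂z = x - 4*y + z + 3
Assembling: d(omega) = (-x - z) dx ∧ dy + (x) dx ∧ dz + (x - 4*y + z + 3) dy ∧ dz.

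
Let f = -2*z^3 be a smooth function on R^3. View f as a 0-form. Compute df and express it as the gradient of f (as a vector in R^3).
df = (0) dx + (0) dy + (-6*z^2) dz; grad f = (0, 0, -6*z^2)

For a 0-form f, d f = (∂f/∂x) dx + (∂f/∂y) dy + (∂f/∂z) dz. The components of the vector representation are exactly the entries of grad f in Cartesian coordinates:
  ∂f/∂x = 0
  ∂f/∂y = 0
  ∂f/∂z = -6*z^2.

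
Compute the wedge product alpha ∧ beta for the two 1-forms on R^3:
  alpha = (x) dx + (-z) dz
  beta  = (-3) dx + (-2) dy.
alpha ∧ beta = (-2*x) dx ∧ dy + (-3*z) dx ∧ dz + (-2*z) dy ∧ dz

Distribute the wedge, using dx_i ∧ dx_j = -dx_j ∧ dx_i and dx_i ∧ dx_i = 0. For each pair (i, j) with i < j, the coefficient of dx_i ∧ dx_j in alpha ∧ beta is (alpha_i * beta_j - alpha_j * beta_i). Collecting: alpha ∧ beta = (-2*x) dx ∧ dy + (-3*z) dx ∧ dz + (-2*z) dy ∧ dz.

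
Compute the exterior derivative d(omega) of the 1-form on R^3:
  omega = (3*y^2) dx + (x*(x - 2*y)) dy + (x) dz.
d(omega) = (2*x - 8*y) dx ∧ dy + (1) dx ∧ dz

For a 1-form omega = sum_i f_i dx_i, the exterior derivative is
  d(omega) = sum_{i < j} (∂f_j/∂x_i - ∂f_i/∂x_j) dx_i ∧ dx_j.
  coefficient of dx ∧ dy: ∂f_2/∂x - ∂f_1/∂y = ∂(x*(x - 2*y))/∂x - ∂(3*y^2)/∂y = 2*x - 8*y
  coefficient of dx ∧ dz: ∂f_3/∂x - ∂f_1/∂z = ∂(x)/∂x - ∂(3*y^2)/∂z = 1
Assembling: d(omega) = (2*x - 8*y) dx ∧ dy + (1) dx ∧ dz.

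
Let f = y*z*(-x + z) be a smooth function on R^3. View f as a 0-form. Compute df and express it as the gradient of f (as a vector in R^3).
df = (-y*z) dx + (z*(-x + z)) dy + (y*(-x + 2*z)) dz; grad f = (-y*z, z*(-x + z), y*(-x + 2*z))

For a 0-form f, d f = (∂f/∂x) dx + (∂f/∂y) dy + (∂f/∂z) dz. The components of the vector representation are exactly the entries of grad f in Cartesian coordinates:
  ∂f/∂x = -y*z
  ∂f/∂y = z*(-x + z)
  ∂f/∂z = y*(-x + 2*z).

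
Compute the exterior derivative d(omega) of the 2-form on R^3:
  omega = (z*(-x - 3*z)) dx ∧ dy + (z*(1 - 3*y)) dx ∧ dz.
d(omega) = (-x - 3*z) dx ∧ dy ∧ dz

For a 2-form omega = sum_{i<j} g_{ij} dx_i ∧ dx_j, the exterior derivative is
  d(omega) = sum_{i<j} d(g_{ij}) ∧ dx_i ∧ dx_j = sum_{i<j, k} (∂g_{ij}/∂x_k) dx_k ∧ dx_i ∧ dx_j.
Expand each term, using dx_k ∧ dx_i ∧ dx_j = sgn(permutation) dx_{(a)} ∧ dx_{(b)} ∧ dx_{(c)} with (a < b < c) sorted:
  d(z*(-x - 3*z)) includes (∂/∂z)(z*(-x - 3*z)) dz = (-x - 6*z) dz, which multiplied by dx ∧ dy gives (-x - 6*z) dx ∧ dy ∧ dz
  d(z*(1 - 3*y)) includes (∂/∂y)(z*(1 - 3*y)) dy = (-3*z) dy, which multiplied by dx ∧ dz gives (3*z) dx ∧ dy ∧ dz
Collecting like 3-forms: d(omega) = (-x - 3*z) dx ∧ dy ∧ dz.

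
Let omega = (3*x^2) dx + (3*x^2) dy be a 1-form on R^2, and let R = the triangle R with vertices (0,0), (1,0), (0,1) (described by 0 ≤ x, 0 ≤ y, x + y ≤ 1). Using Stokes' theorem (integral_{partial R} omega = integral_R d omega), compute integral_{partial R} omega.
integral_(partial R) omega = 1

Stokes: integral_partial_R omega = integral_R d omega with d omega = (∂Q/∂x - ∂P/∂y) dx ∧ dy.
  ∂Q/∂x = 6*x
  ∂P/∂y = 0
  integrand = ∂Q/∂x - ∂P/∂y = 6*x.
Integrating over R: integral_0^1 integral_0^{1-x} (6*x) dy dx = 1.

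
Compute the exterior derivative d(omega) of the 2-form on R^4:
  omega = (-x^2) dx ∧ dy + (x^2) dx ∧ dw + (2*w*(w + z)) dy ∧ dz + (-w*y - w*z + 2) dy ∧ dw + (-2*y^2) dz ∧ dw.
d(omega) = (5*w - 4*y + 2*z) dy ∧ dz ∧ dw

For a 2-form omega = sum_{i<j} g_{ij} dx_i ∧ dx_j, the exterior derivative is
  d(omega) = sum_{i<j} d(g_{ij}) ∧ dx_i ∧ dx_j = sum_{i<j, k} (∂g_{ij}/∂x_k) dx_k ∧ dx_i ∧ dx_j.
Expand each term, using dx_k ∧ dx_i ∧ dx_j = sgn(permutation) dx_{(a)} ∧ dx_{(b)} ∧ dx_{(c)} with (a < b < c) sorted:
  d(2*w*(w + z)) includes (∂/∂w)(2*w*(w + z)) dw = (4*w + 2*z) dw, which multiplied by dy ∧ dz gives (4*w + 2*z) dy ∧ dz ∧ dw
  d(-w*y - w*z + 2) includes (∂/∂z)(-w*y - w*z + 2) dz = (-w) dz, which multiplied by dy ∧ dw gives (w) dy ∧ dz ∧ dw
  d(-2*y^2) includes (∂/∂y)(-2*y^2) dy = (-4*y) dy, which multiplied by dz ∧ dw gives (-4*y) dy ∧ dz ∧ dw
Collecting like 3-forms: d(omega) = (5*w - 4*y + 2*z) dy ∧ dz ∧ dw.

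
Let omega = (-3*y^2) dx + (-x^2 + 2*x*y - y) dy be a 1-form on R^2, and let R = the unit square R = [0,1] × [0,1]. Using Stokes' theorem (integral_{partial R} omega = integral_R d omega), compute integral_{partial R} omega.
integral_(partial R) omega = 3

Stokes: integral_partial_R omega = integral_R d omega with d omega = (∂Q/∂x - ∂P/∂y) dx ∧ dy.
  ∂Q/∂x = -2*x + 2*y
  ∂P/∂y = -6*y
  integrand = ∂Q/∂x - ∂P/∂y = -2*x + 8*y.
Integrating over R: integral_0^1 integral_0^1 (-2*x + 8*y) dx dy = 3.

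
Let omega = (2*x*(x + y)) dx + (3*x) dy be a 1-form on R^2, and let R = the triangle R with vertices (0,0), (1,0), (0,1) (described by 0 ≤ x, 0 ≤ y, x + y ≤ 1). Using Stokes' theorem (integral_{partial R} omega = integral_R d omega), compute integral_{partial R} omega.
integral_(partial R) omega = 7/6

Stokes: integral_partial_R omega = integral_R d omega with d omega = (∂Q/∂x - ∂P/∂y) dx ∧ dy.
  ∂Q/∂x = 3
  ∂P/∂y = 2*x
  integrand = ∂Q/∂x - ∂P/∂y = 3 - 2*x.
Integrating over R: integral_0^1 integral_0^{1-x} (3 - 2*x) dy dx = 7/6.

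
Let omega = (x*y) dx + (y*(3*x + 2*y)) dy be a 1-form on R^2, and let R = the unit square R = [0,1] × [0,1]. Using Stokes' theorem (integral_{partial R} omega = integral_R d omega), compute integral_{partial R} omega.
integral_(partial R) omega = 1

Stokes: integral_partial_R omega = integral_R d omega with d omega = (∂Q/∂x - ∂P/∂y) dx ∧ dy.
  ∂Q/∂x = 3*y
  ∂P/∂y = x
  integrand = ∂Q/∂x - ∂P/∂y = -x + 3*y.
Integrating over R: integral_0^1 integral_0^1 (-x + 3*y) dx dy = 1.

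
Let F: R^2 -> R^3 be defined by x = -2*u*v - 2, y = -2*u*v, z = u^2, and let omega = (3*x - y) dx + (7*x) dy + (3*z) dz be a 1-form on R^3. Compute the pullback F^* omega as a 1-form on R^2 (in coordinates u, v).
F^* omega = (6*u^3 + 36*u*v^2 + 40*v) du + (4*u*(9*u*v + 10)) dv

Using F^*(f dg) = (f ∘ F) d(g ∘ F), substitute each coordinate x_i by F_i(u, v) in f_i, and replace dx_i by d F_i = (∂F_i/∂u) du + (∂F_i/∂v) dv.
  For the x component: f_1(F) = -4*u*v - 6; d F_1 = (-2*v) du + (-2*u) dv
  For the y component: f_2(F) = -14*u*v - 14; d F_2 = (-2*v) du + (-2*u) dv
  For the z component: f_3(F) = 3*u^2; d F_3 = (2*u) du + (0) dv
Combining and collecting du, dv coefficients:
  coeff of du: 6*u^3 + 36*u*v^2 + 40*v
  coeff of dv: 4*u*(9*u*v + 10)
F^* omega = (6*u^3 + 36*u*v^2 + 40*v) du + (4*u*(9*u*v + 10)) dv.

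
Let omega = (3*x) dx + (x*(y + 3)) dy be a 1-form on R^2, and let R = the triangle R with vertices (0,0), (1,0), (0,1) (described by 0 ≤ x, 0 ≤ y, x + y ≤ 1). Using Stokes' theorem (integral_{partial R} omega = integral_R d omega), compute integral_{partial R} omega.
integral_(partial R) omega = 5/3

Stokes: integral_partial_R omega = integral_R d omega with d omega = (∂Q/∂x - ∂P/∂y) dx ∧ dy.
  ∂Q/∂x = y + 3
  ∂P/∂y = 0
  integrand = ∂Q/∂x - ∂P/∂y = y + 3.
Integrating over R: integral_0^1 integral_0^{1-x} (y + 3) dy dx = 5/3.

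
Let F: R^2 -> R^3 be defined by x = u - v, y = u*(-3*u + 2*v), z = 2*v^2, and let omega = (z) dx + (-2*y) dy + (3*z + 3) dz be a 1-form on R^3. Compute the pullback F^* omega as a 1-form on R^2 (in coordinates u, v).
F^* omega = (-36*u^3 + 36*u^2*v - 8*u*v^2 + 2*v^2) du + (12*u^3 - 8*u^2*v + 24*v^3 - 2*v^2 + 12*v) dv

Using F^*(f dg) = (f ∘ F) d(g ∘ F), substitute each coordinate x_i by F_i(u, v) in f_i, and replace dx_i by d F_i = (∂F_i/∂u) du + (∂F_i/∂v) dv.
  For the x component: f_1(F) = 2*v^2; d F_1 = (1) du + (-1) dv
  For the y component: f_2(F) = 2*u*(3*u - 2*v); d F_2 = (-6*u + 2*v) du + (2*u) dv
  For the z component: f_3(F) = 6*v^2 + 3; d F_3 = (0) du + (4*v) dv
Combining and collecting du, dv coefficients:
  coeff of du: -36*u^3 + 36*u^2*v - 8*u*v^2 + 2*v^2
  coeff of dv: 12*u^3 - 8*u^2*v + 24*v^3 - 2*v^2 + 12*v
F^* omega = (-36*u^3 + 36*u^2*v - 8*u*v^2 + 2*v^2) du + (12*u^3 - 8*u^2*v + 24*v^3 - 2*v^2 + 12*v) dv.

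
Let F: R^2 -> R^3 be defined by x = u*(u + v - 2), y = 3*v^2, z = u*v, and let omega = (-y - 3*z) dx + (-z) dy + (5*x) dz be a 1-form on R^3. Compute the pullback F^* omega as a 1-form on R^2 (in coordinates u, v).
F^* omega = (v*(-u^2 - 4*u*v - 4*u - 3*v^2 + 6*v)) du + (u*(5*u^2 + 2*u*v - 10*u - 9*v^2)) dv

Using F^*(f dg) = (f ∘ F) d(g ∘ F), substitute each coordinate x_i by F_i(u, v) in f_i, and replace dx_i by d F_i = (∂F_i/∂u) du + (∂F_i/∂v) dv.
  For the x component: f_1(F) = 3*v*(-u - v); d F_1 = (2*u + v - 2) du + (u) dv
  For the y component: f_2(F) = -u*v; d F_2 = (0) du + (6*v) dv
  For the z component: f_3(F) = 5*u*(u + v - 2); d F_3 = (v) du + (u) dv
Combining and collecting du, dv coefficients:
  coeff of du: v*(-u^2 - 4*u*v - 4*u - 3*v^2 + 6*v)
  coeff of dv: u*(5*u^2 + 2*u*v - 10*u - 9*v^2)
F^* omega = (v*(-u^2 - 4*u*v - 4*u - 3*v^2 + 6*v)) du + (u*(5*u^2 + 2*u*v - 10*u - 9*v^2)) dv.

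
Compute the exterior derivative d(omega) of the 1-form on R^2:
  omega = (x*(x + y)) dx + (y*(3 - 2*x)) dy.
d(omega) = (-x - 2*y) dx ∧ dy

For a 1-form omega = sum_i f_i dx_i, the exterior derivative is
  d(omega) = sum_{i < j} (∂f_j/∂x_i - ∂f_i/∂x_j) dx_i ∧ dx_j.
  coefficient of dx ∧ dy: ∂f_2/∂x - ∂f_1/∂y = ∂(y*(3 - 2*x))/∂x - ∂(x*(x + y))/∂y = -x - 2*y
Assembling: d(omega) = (-x - 2*y) dx ∧ dy.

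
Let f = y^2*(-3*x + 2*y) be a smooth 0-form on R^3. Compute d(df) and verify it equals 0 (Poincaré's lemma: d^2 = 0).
d(df) = 0

Step 1: df = sum_i (∂f/∂x_i) dx_i = (-3*y^2) dx + (6*y*(-x + y)) dy + (0) dz.
Step 2: Apply d again. Using the 1-form formula, the coefficient of dx ∧ dy in d(df) is ∂^2 f/∂x ∂y - ∂^2 f/∂y ∂x = (-6*y) - (-6*y) = 0 (equality of mixed partials for smooth f).
Similarly for dx ∧ dz and dy ∧ dz — all coefficients vanish. So d(df) = 0.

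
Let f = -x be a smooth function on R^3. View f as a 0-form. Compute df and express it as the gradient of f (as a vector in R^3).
df = (-1) dx + (0) dy + (0) dz; grad f = (-1, 0, 0)

For a 0-form f, d f = (∂f/∂x) dx + (∂f/∂y) dy + (∂f/∂z) dz. The components of the vector representation are exactly the entries of grad f in Cartesian coordinates:
  ∂f/∂x = -1
  ∂f/∂y = 0
  ∂f/∂z = 0.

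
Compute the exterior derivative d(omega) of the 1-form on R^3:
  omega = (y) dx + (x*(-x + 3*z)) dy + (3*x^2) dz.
d(omega) = (-2*x + 3*z - 1) dx ∧ dy + (6*x) dx ∧ dz + (-3*x) dy ∧ dz

For a 1-form omega = sum_i f_i dx_i, the exterior derivative is
  d(omega) = sum_{i < j} (∂f_j/∂x_i - ∂f_i/∂x_j) dx_i ∧ dx_j.
  coefficient of dx ∧ dy: ∂f_2/∂x - ∂f_1/∂y = ∂(x*(-x + 3*z))/∂x - ∂(y)/∂y = -2*x + 3*z - 1
  coefficient of dx ∧ dz: ∂f_3/∂x - ∂f_1/∂z = ∂(3*x^2)/∂x - ∂(y)/∂z = 6*x
  coefficient of dy ∧ dz: ∂f_3/∂y - ∂f_2/∂z = ∂(3*x^2)/∂y - ∂(x*(-x + 3*z))/∂z = -3*x
Assembling: d(omega) = (-2*x + 3*z - 1) dx ∧ dy + (6*x) dx ∧ dz + (-3*x) dy ∧ dz.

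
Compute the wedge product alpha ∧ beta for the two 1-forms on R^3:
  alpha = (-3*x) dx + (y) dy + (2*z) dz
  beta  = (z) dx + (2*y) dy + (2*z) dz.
alpha ∧ beta = (-y*(6*x + z)) dx ∧ dy + (-2*z*(3*x + z)) dx ∧ dz + (-2*y*z) dy ∧ dz

Distribute the wedge, using dx_i ∧ dx_j = -dx_j ∧ dx_i and dx_i ∧ dx_i = 0. For each pair (i, j) with i < j, the coefficient of dx_i ∧ dx_j in alpha ∧ beta is (alpha_i * beta_j - alpha_j * beta_i). Collecting: alpha ∧ beta = (-y*(6*x + z)) dx ∧ dy + (-2*z*(3*x + z)) dx ∧ dz + (-2*y*z) dy ∧ dz.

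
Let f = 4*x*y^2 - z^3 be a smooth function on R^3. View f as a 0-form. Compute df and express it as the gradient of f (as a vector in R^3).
df = (4*y^2) dx + (8*x*y) dy + (-3*z^2) dz; grad f = (4*y^2, 8*x*y, -3*z^2)

For a 0-form f, d f = (∂f/∂x) dx + (∂f/∂y) dy + (∂f/∂z) dz. The components of the vector representation are exactly the entries of grad f in Cartesian coordinates:
  ∂f/∂x = 4*y^2
  ∂f/∂y = 8*x*y
  ∂f/∂z = -3*z^2.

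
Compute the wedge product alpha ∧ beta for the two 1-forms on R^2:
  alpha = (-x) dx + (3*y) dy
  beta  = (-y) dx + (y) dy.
alpha ∧ beta = (y*(-x + 3*y)) dx ∧ dy

Distribute the wedge, using dx_i ∧ dx_j = -dx_j ∧ dx_i and dx_i ∧ dx_i = 0. For each pair (i, j) with i < j, the coefficient of dx_i ∧ dx_j in alpha ∧ beta is (alpha_i * beta_j - alpha_j * beta_i). Collecting: alpha ∧ beta = (y*(-x + 3*y)) dx ∧ dy.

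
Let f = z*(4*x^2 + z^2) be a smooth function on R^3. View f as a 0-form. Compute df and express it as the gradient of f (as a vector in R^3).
df = (8*x*z) dx + (0) dy + (4*x^2 + 3*z^2) dz; grad f = (8*x*z, 0, 4*x^2 + 3*z^2)

For a 0-form f, d f = (∂f/∂x) dx + (∂f/∂y) dy + (∂f/∂z) dz. The components of the vector representation are exactly the entries of grad f in Cartesian coordinates:
  ∂f/∂x = 8*x*z
  ∂f/∂y = 0
  ∂f/∂z = 4*x^2 + 3*z^2.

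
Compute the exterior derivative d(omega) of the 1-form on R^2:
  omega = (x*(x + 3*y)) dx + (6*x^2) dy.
d(omega) = (9*x) dx ∧ dy

For a 1-form omega = sum_i f_i dx_i, the exterior derivative is
  d(omega) = sum_{i < j} (∂f_j/∂x_i - ∂f_i/∂x_j) dx_i ∧ dx_j.
  coefficient of dx ∧ dy: ∂f_2/∂x - ∂f_1/∂y = ∂(6*x^2)/∂x - ∂(x*(x + 3*y))/∂y = 9*x
Assembling: d(omega) = (9*x) dx ∧ dy.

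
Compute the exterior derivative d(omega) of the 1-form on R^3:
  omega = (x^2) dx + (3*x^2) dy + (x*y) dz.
d(omega) = (6*x) dx ∧ dy + (y) dx ∧ dz + (x) dy ∧ dz

For a 1-form omega = sum_i f_i dx_i, the exterior derivative is
  d(omega) = sum_{i < j} (∂f_j/∂x_i - ∂f_i/∂x_j) dx_i ∧ dx_j.
  coefficient of dx ∧ dy: ∂f_2/∂x - ∂f_1/∂y = ∂(3*x^2)/∂x - ∂(x^2)/∂y = 6*x
  coefficient of dx ∧ dz: ∂f_3/∂x - ∂f_1/∂z = ∂(x*y)/∂x - ∂(x^2)/∂z = y
  coefficient of dy ∧ dz: ∂f_3/∂y - ∂f_2/∂z = ∂(x*y)/∂y - ∂(3*x^2)/∂z = x
Assembling: d(omega) = (6*x) dx ∧ dy + (y) dx ∧ dz + (x) dy ∧ dz.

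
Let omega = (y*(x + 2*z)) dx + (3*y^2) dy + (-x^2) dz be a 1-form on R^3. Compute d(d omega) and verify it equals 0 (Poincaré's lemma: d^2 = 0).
d(d omega) = 0

Step 1: d omega = sum_{i<j} (∂f_j/∂x_i - ∂f_i/∂x_j) dx_i ∧ dx_j:
  coeff of dx ∧ dy: -x - 2*z
  coeff of dx ∧ dz: -2*x - 2*y
  coeff of dy ∧ dz: 0
Step 2: Apply d again to each 2-form coefficient. The only possible 3-form in R^3 is dx ∧ dy ∧ dz, with coefficient
  ∂(coeff of dy∧dz)/∂x - ∂(coeff of dx∧dz)/∂y + ∂(coeff of dx∧dy)/∂z
  = ∂/∂x (0) - ∂/∂y (-2*x - 2*y) + ∂/∂z (-x - 2*z).
Each of these terms simplifies to sums of mixed partials that cancel in pairs. The result is 0 (by equality of mixed partials for smooth functions — Schwarz / Clairaut).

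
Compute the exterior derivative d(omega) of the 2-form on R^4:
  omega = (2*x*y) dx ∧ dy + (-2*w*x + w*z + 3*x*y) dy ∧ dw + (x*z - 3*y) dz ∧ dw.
d(omega) = (-2*w + 3*y) dx ∧ dy ∧ dw + (-w - 3) dy ∧ dz ∧ dw + (z) dx ∧ dz ∧ dw

For a 2-form omega = sum_{i<j} g_{ij} dx_i ∧ dx_j, the exterior derivative is
  d(omega) = sum_{i<j} d(g_{ij}) ∧ dx_i ∧ dx_j = sum_{i<j, k} (∂g_{ij}/∂x_k) dx_k ∧ dx_i ∧ dx_j.
Expand each term, using dx_k ∧ dx_i ∧ dx_j = sgn(permutation) dx_{(a)} ∧ dx_{(b)} ∧ dx_{(c)} with (a < b < c) sorted:
  d(-2*w*x + w*z + 3*x*y) includes (∂/∂x)(-2*w*x + w*z + 3*x*y) dx = (-2*w + 3*y) dx, which multiplied by dy ∧ dw gives (-2*w + 3*y) dx ∧ dy ∧ dw
  d(-2*w*x + w*z + 3*x*y) includes (∂/∂z)(-2*w*x + w*z + 3*x*y) dz = (w) dz, which multiplied by dy ∧ dw gives (-w) dy ∧ dz ∧ dw
  d(x*z - 3*y) includes (∂/∂x)(x*z - 3*y) dx = (z) dx, which multiplied by dz ∧ dw gives (z) dx ∧ dz ∧ dw
  d(x*z - 3*y) includes (∂/∂y)(x*z - 3*y) dy = (-3) dy, which multiplied by dz ∧ dw gives (-3) dy ∧ dz ∧ dw
Collecting like 3-forms: d(omega) = (-2*w + 3*y) dx ∧ dy ∧ dw + (-w - 3) dy ∧ dz ∧ dw + (z) dx ∧ dz ∧ dw.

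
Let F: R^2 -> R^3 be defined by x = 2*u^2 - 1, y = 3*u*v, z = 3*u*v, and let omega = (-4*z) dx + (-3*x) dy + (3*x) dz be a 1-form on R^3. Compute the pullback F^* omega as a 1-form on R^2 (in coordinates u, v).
F^* omega = (-48*u^2*v) du

Using F^*(f dg) = (f ∘ F) d(g ∘ F), substitute each coordinate x_i by F_i(u, v) in f_i, and replace dx_i by d F_i = (∂F_i/∂u) du + (∂F_i/∂v) dv.
  For the x component: f_1(F) = -12*u*v; d F_1 = (4*u) du + (0) dv
  For the y component: f_2(F) = 3 - 6*u^2; d F_2 = (3*v) du + (3*u) dv
  For the z component: f_3(F) = 6*u^2 - 3; d F_3 = (3*v) du + (3*u) dv
Combining and collecting du, dv coefficients:
  coeff of du: -48*u^2*v
  coeff of dv: 0
F^* omega = (-48*u^2*v) du.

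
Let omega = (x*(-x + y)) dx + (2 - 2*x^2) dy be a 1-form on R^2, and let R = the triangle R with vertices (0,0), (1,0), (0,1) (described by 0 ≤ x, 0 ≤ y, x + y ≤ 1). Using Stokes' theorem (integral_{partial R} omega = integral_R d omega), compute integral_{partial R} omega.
integral_(partial R) omega = -5/6

Stokes: integral_partial_R omega = integral_R d omega with d omega = (∂Q/∂x - ∂P/∂y) dx ∧ dy.
  ∂Q/∂x = -4*x
  ∂P/∂y = x
  integrand = ∂Q/∂x - ∂P/∂y = -5*x.
Integrating over R: integral_0^1 integral_0^{1-x} (-5*x) dy dx = -5/6.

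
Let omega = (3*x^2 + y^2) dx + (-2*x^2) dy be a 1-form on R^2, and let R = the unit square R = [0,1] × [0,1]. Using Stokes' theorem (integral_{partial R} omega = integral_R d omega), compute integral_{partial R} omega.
integral_(partial R) omega = -3

Stokes: integral_partial_R omega = integral_R d omega with d omega = (∂Q/∂x - ∂P/∂y) dx ∧ dy.
  ∂Q/∂x = -4*x
  ∂P/∂y = 2*y
  integrand = ∂Q/∂x - ∂P/∂y = -4*x - 2*y.
Integrating over R: integral_0^1 integral_0^1 (-4*x - 2*y) dx dy = -3.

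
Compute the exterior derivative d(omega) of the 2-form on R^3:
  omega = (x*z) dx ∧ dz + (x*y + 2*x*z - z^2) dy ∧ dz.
d(omega) = (y + 2*z) dx ∧ dy ∧ dz

For a 2-form omega = sum_{i<j} g_{ij} dx_i ∧ dx_j, the exterior derivative is
  d(omega) = sum_{i<j} d(g_{ij}) ∧ dx_i ∧ dx_j = sum_{i<j, k} (∂g_{ij}/∂x_k) dx_k ∧ dx_i ∧ dx_j.
Expand each term, using dx_k ∧ dx_i ∧ dx_j = sgn(permutation) dx_{(a)} ∧ dx_{(b)} ∧ dx_{(c)} with (a < b < c) sorted:
  d(x*y + 2*x*z - z^2) includes (∂/∂x)(x*y + 2*x*z - z^2) dx = (y + 2*z) dx, which multiplied by dy ∧ dz gives (y + 2*z) dx ∧ dy ∧ dz
Collecting like 3-forms: d(omega) = (y + 2*z) dx ∧ dy ∧ dz.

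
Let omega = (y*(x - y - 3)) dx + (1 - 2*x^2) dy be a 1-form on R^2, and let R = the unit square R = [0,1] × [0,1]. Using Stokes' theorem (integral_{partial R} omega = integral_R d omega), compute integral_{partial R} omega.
integral_(partial R) omega = 3/2

Stokes: integral_partial_R omega = integral_R d omega with d omega = (∂Q/∂x - ∂P/∂y) dx ∧ dy.
  ∂Q/∂x = -4*x
  ∂P/∂y = x - 2*y - 3
  integrand = ∂Q/∂x - ∂P/∂y = -5*x + 2*y + 3.
Integrating over R: integral_0^1 integral_0^1 (-5*x + 2*y + 3) dx dy = 3/2.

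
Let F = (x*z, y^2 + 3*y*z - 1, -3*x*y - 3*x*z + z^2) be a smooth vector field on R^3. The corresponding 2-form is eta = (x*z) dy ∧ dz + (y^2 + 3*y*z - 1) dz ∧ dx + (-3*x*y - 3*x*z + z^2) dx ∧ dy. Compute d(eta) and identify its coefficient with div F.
d(eta) = (-3*x + 2*y + 6*z) dx ∧ dy ∧ dz; div F = -3*x + 2*y + 6*z

For a 2-form in R^3 of the form above, applying d gives a 3-form with coefficient ∂P/∂x + ∂Q/∂y + ∂R/∂z:
  ∂P/∂x = z
  ∂Q/∂y = 2*y + 3*z
  ∂R/∂z = -3*x + 2*z
Sum = -3*x + 2*y + 6*z, which is exactly div F.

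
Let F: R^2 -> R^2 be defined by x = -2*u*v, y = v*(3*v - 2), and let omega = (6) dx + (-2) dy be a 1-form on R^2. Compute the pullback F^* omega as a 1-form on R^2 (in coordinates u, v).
F^* omega = (-12*v) du + (-12*u - 12*v + 4) dv

Using F^*(f dg) = (f ∘ F) d(g ∘ F), substitute each coordinate x_i by F_i(u, v) in f_i, and replace dx_i by d F_i = (∂F_i/∂u) du + (∂F_i/∂v) dv.
  For the x component: f_1(F) = 6; d F_1 = (-2*v) du + (-2*u) dv
  For the y component: f_2(F) = -2; d F_2 = (0) du + (6*v - 2) dv
Combining and collecting du, dv coefficients:
  coeff of du: -12*v
  coeff of dv: -12*u - 12*v + 4
F^* omega = (-12*v) du + (-12*u - 12*v + 4) dv.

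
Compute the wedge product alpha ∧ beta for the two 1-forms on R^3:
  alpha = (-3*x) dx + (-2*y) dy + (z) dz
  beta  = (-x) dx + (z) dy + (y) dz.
alpha ∧ beta = (-x*(2*y + 3*z)) dx ∧ dy + (x*(-3*y + z)) dx ∧ dz + (-2*y^2 - z^2) dy ∧ dz

Distribute the wedge, using dx_i ∧ dx_j = -dx_j ∧ dx_i and dx_i ∧ dx_i = 0. For each pair (i, j) with i < j, the coefficient of dx_i ∧ dx_j in alpha ∧ beta is (alpha_i * beta_j - alpha_j * beta_i). Collecting: alpha ∧ beta = (-x*(2*y + 3*z)) dx ∧ dy + (x*(-3*y + z)) dx ∧ dz + (-2*y^2 - z^2) dy ∧ dz.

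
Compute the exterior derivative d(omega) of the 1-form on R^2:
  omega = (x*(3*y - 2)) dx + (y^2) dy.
d(omega) = (-3*x) dx ∧ dy

For a 1-form omega = sum_i f_i dx_i, the exterior derivative is
  d(omega) = sum_{i < j} (∂f_j/∂x_i - ∂f_i/∂x_j) dx_i ∧ dx_j.
  coefficient of dx ∧ dy: ∂f_2/∂x - ∂f_1/∂y = ∂(y^2)/∂x - ∂(x*(3*y - 2))/∂y = -3*x
Assembling: d(omega) = (-3*x) dx ∧ dy.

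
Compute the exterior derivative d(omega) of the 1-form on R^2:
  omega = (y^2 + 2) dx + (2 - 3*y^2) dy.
d(omega) = (-2*y) dx ∧ dy

For a 1-form omega = sum_i f_i dx_i, the exterior derivative is
  d(omega) = sum_{i < j} (∂f_j/∂x_i - ∂f_i/∂x_j) dx_i ∧ dx_j.
  coefficient of dx ∧ dy: ∂f_2/∂x - ∂f_1/∂y = ∂(2 - 3*y^2)/∂x - ∂(y^2 + 2)/∂y = -2*y
Assembling: d(omega) = (-2*y) dx ∧ dy.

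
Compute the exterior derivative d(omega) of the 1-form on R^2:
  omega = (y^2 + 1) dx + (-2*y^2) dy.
d(omega) = (-2*y) dx ∧ dy

For a 1-form omega = sum_i f_i dx_i, the exterior derivative is
  d(omega) = sum_{i < j} (∂f_j/∂x_i - ∂f_i/∂x_j) dx_i ∧ dx_j.
  coefficient of dx ∧ dy: ∂f_2/∂x - ∂f_1/∂y = ∂(-2*y^2)/∂x - ∂(y^2 + 1)/∂y = -2*y
Assembling: d(omega) = (-2*y) dx ∧ dy.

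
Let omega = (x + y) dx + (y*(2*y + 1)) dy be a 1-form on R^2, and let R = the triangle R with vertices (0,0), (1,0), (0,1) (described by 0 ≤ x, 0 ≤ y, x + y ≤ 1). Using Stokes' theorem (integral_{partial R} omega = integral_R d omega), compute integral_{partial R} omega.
integral_(partial R) omega = -1/2

Stokes: integral_partial_R omega = integral_R d omega with d omega = (∂Q/∂x - ∂P/∂y) dx ∧ dy.
  ∂Q/∂x = 0
  ∂P/∂y = 1
  integrand = ∂Q/∂x - ∂P/∂y = -1.
Integrating over R: integral_0^1 integral_0^{1-x} (-1) dy dx = -1/2.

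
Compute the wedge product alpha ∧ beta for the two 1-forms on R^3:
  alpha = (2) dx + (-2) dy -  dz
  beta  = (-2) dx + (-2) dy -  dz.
alpha ∧ beta = (-8) dx ∧ dy + (-4) dx ∧ dz

Distribute the wedge, using dx_i ∧ dx_j = -dx_j ∧ dx_i and dx_i ∧ dx_i = 0. For each pair (i, j) with i < j, the coefficient of dx_i ∧ dx_j in alpha ∧ beta is (alpha_i * beta_j - alpha_j * beta_i). Collecting: alpha ∧ beta = (-8) dx ∧ dy + (-4) dx ∧ dz.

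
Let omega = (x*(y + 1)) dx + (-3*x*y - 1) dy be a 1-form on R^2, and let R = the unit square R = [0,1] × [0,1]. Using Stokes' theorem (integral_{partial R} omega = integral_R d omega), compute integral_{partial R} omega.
integral_(partial R) omega = -2

Stokes: integral_partial_R omega = integral_R d omega with d omega = (∂Q/∂x - ∂P/∂y) dx ∧ dy.
  ∂Q/∂x = -3*y
  ∂P/∂y = x
  integrand = ∂Q/∂x - ∂P/∂y = -x - 3*y.
Integrating over R: integral_0^1 integral_0^1 (-x - 3*y) dx dy = -2.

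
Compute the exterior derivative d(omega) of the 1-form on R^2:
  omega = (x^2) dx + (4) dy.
d(omega) = 0

For a 1-form omega = sum_i f_i dx_i, the exterior derivative is
  d(omega) = sum_{i < j} (∂f_j/∂x_i - ∂f_i/∂x_j) dx_i ∧ dx_j.

Assembling: d(omega) = 0.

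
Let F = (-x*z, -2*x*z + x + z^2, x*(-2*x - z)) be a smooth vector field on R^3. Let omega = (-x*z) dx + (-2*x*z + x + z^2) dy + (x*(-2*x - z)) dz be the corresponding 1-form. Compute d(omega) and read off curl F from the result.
d(omega) = (2*x - 2*z) dy ∧ dz + (3*x + z) dz ∧ dx + (1 - 2*z) dx ∧ dy; curl F = (2*x - 2*z, 3*x + z, 1 - 2*z)

d omega = sum_{i<j} (∂f_j/∂x_i - ∂f_i/∂x_j) dx_i ∧ dx_j. Under the identification (dy ∧ dz, dz ∧ dx, dx ∧ dy) ↔ (e_x, e_y, e_z), the coefficients are exactly the components of curl F. Compute:
  ∂R/∂y - ∂Q/∂z = (0) - (-2*x + 2*z) = 2*x - 2*z
  ∂P/∂z - ∂R/∂x = (-x) - (-4*x - z) = 3*x + z
  ∂Q/∂x - ∂P/∂y = (1 - 2*z) - (0) = 1 - 2*z.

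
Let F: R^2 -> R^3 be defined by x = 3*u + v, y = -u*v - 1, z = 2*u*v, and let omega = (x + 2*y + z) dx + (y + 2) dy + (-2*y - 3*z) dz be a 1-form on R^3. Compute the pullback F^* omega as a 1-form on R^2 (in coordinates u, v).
F^* omega = (-7*u*v^2 + 9*u + 6*v - 6) du + (-7*u^2*v + 6*u + v - 2) dv

Using F^*(f dg) = (f ∘ F) d(g ∘ F), substitute each coordinate x_i by F_i(u, v) in f_i, and replace dx_i by d F_i = (∂F_i/∂u) du + (∂F_i/∂v) dv.
  For the x component: f_1(F) = 3*u + v - 2; d F_1 = (3) du + (1) dv
  For the y component: f_2(F) = -u*v + 1; d F_2 = (-v) du + (-u) dv
  For the z component: f_3(F) = -4*u*v + 2; d F_3 = (2*v) du + (2*u) dv
Combining and collecting du, dv coefficients:
  coeff of du: -7*u*v^2 + 9*u + 6*v - 6
  coeff of dv: -7*u^2*v + 6*u + v - 2
F^* omega = (-7*u*v^2 + 9*u + 6*v - 6) du + (-7*u^2*v + 6*u + v - 2) dv.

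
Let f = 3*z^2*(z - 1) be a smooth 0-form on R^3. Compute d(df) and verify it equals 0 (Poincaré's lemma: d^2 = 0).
d(df) = 0

Step 1: df = sum_i (∂f/∂x_i) dx_i = (0) dx + (0) dy + (3*z*(3*z - 2)) dz.
Step 2: Apply d again. Using the 1-form formula, the coefficient of dx ∧ dy in d(df) is ∂^2 f/∂x ∂y - ∂^2 f/∂y ∂x = (0) - (0) = 0 (equality of mixed partials for smooth f).
Similarly for dx ∧ dz and dy ∧ dz — all coefficients vanish. So d(df) = 0.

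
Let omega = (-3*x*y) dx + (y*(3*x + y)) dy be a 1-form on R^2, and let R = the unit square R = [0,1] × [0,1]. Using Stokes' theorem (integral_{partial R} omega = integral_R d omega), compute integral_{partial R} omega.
integral_(partial R) omega = 3

Stokes: integral_partial_R omega = integral_R d omega with d omega = (∂Q/∂x - ∂P/∂y) dx ∧ dy.
  ∂Q/∂x = 3*y
  ∂P/∂y = -3*x
  integrand = ∂Q/∂x - ∂P/∂y = 3*x + 3*y.
Integrating over R: integral_0^1 integral_0^1 (3*x + 3*y) dx dy = 3.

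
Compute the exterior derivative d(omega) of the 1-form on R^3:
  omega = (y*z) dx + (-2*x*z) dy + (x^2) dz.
d(omega) = (-3*z) dx ∧ dy + (2*x - y) dx ∧ dz + (2*x) dy ∧ dz

For a 1-form omega = sum_i f_i dx_i, the exterior derivative is
  d(omega) = sum_{i < j} (∂f_j/∂x_i - ∂f_i/∂x_j) dx_i ∧ dx_j.
  coefficient of dx ∧ dy: ∂f_2/∂x - ∂f_1/∂y = ∂(-2*x*z)/∂x - ∂(y*z)/∂y = -3*z
  coefficient of dx ∧ dz: ∂f_3/∂x - ∂f_1/∂z = ∂(x^2)/∂x - ∂(y*z)/∂z = 2*x - y
  coefficient of dy ∧ dz: ∂f_3/∂y - ∂f_2/∂z = ∂(x^2)/∂y - ∂(-2*x*z)/∂z = 2*x
Assembling: d(omega) = (-3*z) dx ∧ dy + (2*x - y) dx ∧ dz + (2*x) dy ∧ dz.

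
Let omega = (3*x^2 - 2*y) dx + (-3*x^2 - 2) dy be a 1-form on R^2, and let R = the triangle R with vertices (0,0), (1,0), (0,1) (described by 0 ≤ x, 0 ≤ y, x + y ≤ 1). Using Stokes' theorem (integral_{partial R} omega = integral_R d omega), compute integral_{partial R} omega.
integral_(partial R) omega = 0

Stokes: integral_partial_R omega = integral_R d omega with d omega = (∂Q/∂x - ∂P/∂y) dx ∧ dy.
  ∂Q/∂x = -6*x
  ∂P/∂y = -2
  integrand = ∂Q/∂x - ∂P/∂y = 2 - 6*x.
Integrating over R: integral_0^1 integral_0^{1-x} (2 - 6*x) dy dx = 0.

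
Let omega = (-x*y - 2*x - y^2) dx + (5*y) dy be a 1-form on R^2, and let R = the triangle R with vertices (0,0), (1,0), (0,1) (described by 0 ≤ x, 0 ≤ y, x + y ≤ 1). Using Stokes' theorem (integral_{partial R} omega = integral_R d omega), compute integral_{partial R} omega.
integral_(partial R) omega = 1/2

Stokes: integral_partial_R omega = integral_R d omega with d omega = (∂Q/∂x - ∂P/∂y) dx ∧ dy.
  ∂Q/∂x = 0
  ∂P/∂y = -x - 2*y
  integrand = ∂Q/∂x - ∂P/∂y = x + 2*y.
Integrating over R: integral_0^1 integral_0^{1-x} (x + 2*y) dy dx = 1/2.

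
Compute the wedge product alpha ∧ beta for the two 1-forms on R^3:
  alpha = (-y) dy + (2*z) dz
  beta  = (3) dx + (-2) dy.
alpha ∧ beta = (3*y) dx ∧ dy + (-6*z) dx ∧ dz + (4*z) dy ∧ dz

Distribute the wedge, using dx_i ∧ dx_j = -dx_j ∧ dx_i and dx_i ∧ dx_i = 0. For each pair (i, j) with i < j, the coefficient of dx_i ∧ dx_j in alpha ∧ beta is (alpha_i * beta_j - alpha_j * beta_i). Collecting: alpha ∧ beta = (3*y) dx ∧ dy + (-6*z) dx ∧ dz + (4*z) dy ∧ dz.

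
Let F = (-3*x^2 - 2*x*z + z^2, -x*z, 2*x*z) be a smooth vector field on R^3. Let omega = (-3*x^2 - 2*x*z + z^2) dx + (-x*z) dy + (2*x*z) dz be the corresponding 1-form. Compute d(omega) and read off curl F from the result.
d(omega) = (x) dy ∧ dz + (-2*x) dz ∧ dx + (-z) dx ∧ dy; curl F = (x, -2*x, -z)

d omega = sum_{i<j} (∂f_j/∂x_i - ∂f_i/∂x_j) dx_i ∧ dx_j. Under the identification (dy ∧ dz, dz ∧ dx, dx ∧ dy) ↔ (e_x, e_y, e_z), the coefficients are exactly the components of curl F. Compute:
  ∂R/∂y - ∂Q/∂z = (0) - (-x) = x
  ∂P/∂z - ∂R/∂x = (-2*x + 2*z) - (2*z) = -2*x
  ∂Q/∂x - ∂P/∂y = (-z) - (0) = -z.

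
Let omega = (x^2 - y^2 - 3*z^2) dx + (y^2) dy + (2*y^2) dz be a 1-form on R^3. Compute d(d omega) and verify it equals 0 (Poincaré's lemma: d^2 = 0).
d(d omega) = 0

Step 1: d omega = sum_{i<j} (∂f_j/∂x_i - ∂f_i/∂x_j) dx_i ∧ dx_j:
  coeff of dx ∧ dy: 2*y
  coeff of dx ∧ dz: 6*z
  coeff of dy ∧ dz: 4*y
Step 2: Apply d again to each 2-form coefficient. The only possible 3-form in R^3 is dx ∧ dy ∧ dz, with coefficient
  ∂(coeff of dy∧dz)/∂x - ∂(coeff of dx∧dz)/∂y + ∂(coeff of dx∧dy)/∂z
  = ∂/∂x (4*y) - ∂/∂y (6*z) + ∂/∂z (2*y).
Each of these terms simplifies to sums of mixed partials that cancel in pairs. The result is 0 (by equality of mixed partials for smooth functions — Schwarz / Clairaut).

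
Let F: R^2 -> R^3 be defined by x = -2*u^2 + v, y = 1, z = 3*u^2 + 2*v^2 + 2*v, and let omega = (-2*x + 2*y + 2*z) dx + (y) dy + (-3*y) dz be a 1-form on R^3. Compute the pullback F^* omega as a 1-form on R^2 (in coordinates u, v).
F^* omega = (2*u*(-20*u^2 - 8*v^2 - 4*v - 13)) du + (10*u^2 + 4*v^2 - 10*v - 4) dv

Using F^*(f dg) = (f ∘ F) d(g ∘ F), substitute each coordinate x_i by F_i(u, v) in f_i, and replace dx_i by d F_i = (∂F_i/∂u) du + (∂F_i/∂v) dv.
  For the x component: f_1(F) = 10*u^2 + 4*v^2 + 2*v + 2; d F_1 = (-4*u) du + (1) dv
  For the y component: f_2(F) = 1; d F_2 = (0) du + (0) dv
  For the z component: f_3(F) = -3; d F_3 = (6*u) du + (4*v + 2) dv
Combining and collecting du, dv coefficients:
  coeff of du: 2*u*(-20*u^2 - 8*v^2 - 4*v - 13)
  coeff of dv: 10*u^2 + 4*v^2 - 10*v - 4
F^* omega = (2*u*(-20*u^2 - 8*v^2 - 4*v - 13)) du + (10*u^2 + 4*v^2 - 10*v - 4) dv.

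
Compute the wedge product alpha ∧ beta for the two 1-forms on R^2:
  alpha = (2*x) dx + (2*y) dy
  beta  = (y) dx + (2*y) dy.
alpha ∧ beta = (2*y*(2*x - y)) dx ∧ dy

Distribute the wedge, using dx_i ∧ dx_j = -dx_j ∧ dx_i and dx_i ∧ dx_i = 0. For each pair (i, j) with i < j, the coefficient of dx_i ∧ dx_j in alpha ∧ beta is (alpha_i * beta_j - alpha_j * beta_i). Collecting: alpha ∧ beta = (2*y*(2*x - y)) dx ∧ dy.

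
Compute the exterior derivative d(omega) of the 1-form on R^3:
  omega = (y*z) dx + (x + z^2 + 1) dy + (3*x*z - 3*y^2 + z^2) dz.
d(omega) = (1 - z) dx ∧ dy + (-y + 3*z) dx ∧ dz + (-6*y - 2*z) dy ∧ dz

For a 1-form omega = sum_i f_i dx_i, the exterior derivative is
  d(omega) = sum_{i < j} (∂f_j/∂x_i - ∂f_i/∂x_j) dx_i ∧ dx_j.
  coefficient of dx ∧ dy: ∂f_2/∂x - ∂f_1/∂y = ∂(x + z^2 + 1)/∂x - ∂(y*z)/∂y = 1 - z
  coefficient of dx ∧ dz: ∂f_3/∂x - ∂f_1/∂z = ∂(3*x*z - 3*y^2 + z^2)/∂x - ∂(y*z)/∂z = -y + 3*z
  coefficient of dy ∧ dz: ∂f_3/∂y - ∂f_2/∂z = ∂(3*x*z - 3*y^2 + z^2)/∂y - ∂(x + z^2 + 1)/∂z = -6*y - 2*z
Assembling: d(omega) = (1 - z) dx ∧ dy + (-y + 3*z) dx ∧ dz + (-6*y - 2*z) dy ∧ dz.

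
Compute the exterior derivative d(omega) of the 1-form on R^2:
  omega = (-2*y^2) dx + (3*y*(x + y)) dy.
d(omega) = (7*y) dx ∧ dy

For a 1-form omega = sum_i f_i dx_i, the exterior derivative is
  d(omega) = sum_{i < j} (∂f_j/∂x_i - ∂f_i/∂x_j) dx_i ∧ dx_j.
  coefficient of dx ∧ dy: ∂f_2/∂x - ∂f_1/∂y = ∂(3*y*(x + y))/∂x - ∂(-2*y^2)/∂y = 7*y
Assembling: d(omega) = (7*y) dx ∧ dy.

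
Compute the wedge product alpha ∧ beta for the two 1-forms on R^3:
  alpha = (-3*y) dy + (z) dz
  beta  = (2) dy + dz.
alpha ∧ beta = (-3*y - 2*z) dy ∧ dz

Distribute the wedge, using dx_i ∧ dx_j = -dx_j ∧ dx_i and dx_i ∧ dx_i = 0. For each pair (i, j) with i < j, the coefficient of dx_i ∧ dx_j in alpha ∧ beta is (alpha_i * beta_j - alpha_j * beta_i). Collecting: alpha ∧ beta = (-3*y - 2*z) dy ∧ dz.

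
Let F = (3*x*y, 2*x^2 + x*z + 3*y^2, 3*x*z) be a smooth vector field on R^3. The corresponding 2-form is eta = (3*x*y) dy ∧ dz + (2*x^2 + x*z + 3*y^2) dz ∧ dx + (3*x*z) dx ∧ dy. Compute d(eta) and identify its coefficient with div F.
d(eta) = (3*x + 9*y) dx ∧ dy ∧ dz; div F = 3*x + 9*y

For a 2-form in R^3 of the form above, applying d gives a 3-form with coefficient ∂P/∂x + ∂Q/∂y + ∂R/∂z:
  ∂P/∂x = 3*y
  ∂Q/∂y = 6*y
  ∂R/∂z = 3*x
Sum = 3*x + 9*y, which is exactly div F.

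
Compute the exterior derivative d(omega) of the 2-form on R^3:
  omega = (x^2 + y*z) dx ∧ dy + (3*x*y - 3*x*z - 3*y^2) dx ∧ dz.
d(omega) = (-3*x + 7*y) dx ∧ dy ∧ dz

For a 2-form omega = sum_{i<j} g_{ij} dx_i ∧ dx_j, the exterior derivative is
  d(omega) = sum_{i<j} d(g_{ij}) ∧ dx_i ∧ dx_j = sum_{i<j, k} (∂g_{ij}/∂x_k) dx_k ∧ dx_i ∧ dx_j.
Expand each term, using dx_k ∧ dx_i ∧ dx_j = sgn(permutation) dx_{(a)} ∧ dx_{(b)} ∧ dx_{(c)} with (a < b < c) sorted:
  d(x^2 + y*z) includes (∂/∂z)(x^2 + y*z) dz = (y) dz, which multiplied by dx ∧ dy gives (y) dx ∧ dy ∧ dz
  d(3*x*y - 3*x*z - 3*y^2) includes (∂/∂y)(3*x*y - 3*x*z - 3*y^2) dy = (3*x - 6*y) dy, which multiplied by dx ∧ dz gives (-3*x + 6*y) dx ∧ dy ∧ dz
Collecting like 3-forms: d(omega) = (-3*x + 7*y) dx ∧ dy ∧ dz.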